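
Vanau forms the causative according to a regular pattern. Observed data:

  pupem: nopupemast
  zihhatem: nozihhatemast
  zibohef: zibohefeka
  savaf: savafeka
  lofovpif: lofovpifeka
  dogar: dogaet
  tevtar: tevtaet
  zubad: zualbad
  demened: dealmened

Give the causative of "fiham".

nofihamast

"fiham" ends in -m. The stems ending in -m (pupem → nopupemast, zihhatem → nozihhatemast) add no- … -ast around the stem.
The other patterns: stems ending in -f add -eka; stems ending in -r drop the final letter and add -et; stems ending in -d insert -al- after the first vowel.
So fiham → nofihamast.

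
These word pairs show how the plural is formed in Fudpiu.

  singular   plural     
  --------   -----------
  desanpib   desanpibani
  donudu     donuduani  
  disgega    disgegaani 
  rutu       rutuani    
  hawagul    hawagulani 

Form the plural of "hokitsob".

hokitsobani

Every pair shown (desanpib → desanpibani, donudu → donuduani, disgega → disgegaani, …) follows the same rule: add -ani.
So hokitsob → hokitsobani.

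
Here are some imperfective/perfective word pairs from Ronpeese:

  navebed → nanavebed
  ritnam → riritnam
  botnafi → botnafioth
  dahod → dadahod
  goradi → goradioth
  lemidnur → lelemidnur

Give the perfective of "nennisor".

botnafi and lemidnur both have 3 vowels yet inflect differently (botnafioth, lelemidnur), so the number of vowels is not what conditions the rule; the final letter is.
"nennisor" ends in -r. The one such stem in the data (lemidnur → lelemidnur) repeats the first consonant+vowel as a prefix (as do dahod, ritnam), so the same rule applies.
The other pattern: stems ending in -i add -oth.
So nennisor → nenennisor.

nenennisor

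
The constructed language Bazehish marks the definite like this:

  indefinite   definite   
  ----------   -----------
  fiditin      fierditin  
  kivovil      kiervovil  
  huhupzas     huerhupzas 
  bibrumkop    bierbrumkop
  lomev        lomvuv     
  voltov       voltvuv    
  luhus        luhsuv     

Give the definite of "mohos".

mohsuv

huhupzas and luhus both end in -s yet inflect differently (huerhupzas, luhsuv), so the final letter is not what conditions the rule; the number of vowels is.
"mohos" has 2 vowels. The stems with 2 vowels (lomev → lomvuv, voltov → voltvuv, luhus → luhsuv) delete the last vowel and add -uv.
The other pattern: stems with 3 vowels insert -er- after the first vowel.
So mohos → mohsuv.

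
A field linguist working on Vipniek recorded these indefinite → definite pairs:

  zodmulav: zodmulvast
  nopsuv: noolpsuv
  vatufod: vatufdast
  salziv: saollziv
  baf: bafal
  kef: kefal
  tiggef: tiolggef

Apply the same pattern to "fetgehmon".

kef and tiggef both end in -f yet inflect differently (kefal, tiolggef), so the final letter is not what conditions the rule; the number of vowels is.
"fetgehmon" has 3 vowels. The stems with 3 vowels (vatufod → vatufdast, zodmulav → zodmulvast) delete the last vowel and add -ast.
So fetgehmon → fetgehmnast.

fetgehmnast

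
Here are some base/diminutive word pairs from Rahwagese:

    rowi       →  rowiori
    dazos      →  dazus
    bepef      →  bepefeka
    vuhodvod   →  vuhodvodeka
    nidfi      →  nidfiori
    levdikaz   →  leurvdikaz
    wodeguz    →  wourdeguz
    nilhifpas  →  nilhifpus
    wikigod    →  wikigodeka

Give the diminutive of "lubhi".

lubhiori

levdikaz and nilhifpas both have last vowel 'a' yet inflect differently (leurvdikaz, nilhifpus), so the last vowel is not what conditions the rule; the final letter is.
"lubhi" ends in -i. The stems ending in -i (rowi → rowiori, nidfi → nidfiori) add -ori.
So lubhi → lubhiori.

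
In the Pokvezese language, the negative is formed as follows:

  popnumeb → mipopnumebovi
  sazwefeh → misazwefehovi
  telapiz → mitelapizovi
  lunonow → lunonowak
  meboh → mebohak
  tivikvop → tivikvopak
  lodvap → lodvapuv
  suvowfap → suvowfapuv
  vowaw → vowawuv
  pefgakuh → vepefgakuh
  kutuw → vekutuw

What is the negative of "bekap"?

bekapuv

sazwefeh and meboh both end in -h yet inflect differently (misazwefehovi, mebohak), so the final letter is not what conditions the rule; the last vowel is.
"bekap" has last vowel 'a'. The stems whose last vowel is 'a' (lodvap → lodvapuv, suvowfap → suvowfapuv, vowaw → vowawuv) add -uv.
So bekap → bekapuv.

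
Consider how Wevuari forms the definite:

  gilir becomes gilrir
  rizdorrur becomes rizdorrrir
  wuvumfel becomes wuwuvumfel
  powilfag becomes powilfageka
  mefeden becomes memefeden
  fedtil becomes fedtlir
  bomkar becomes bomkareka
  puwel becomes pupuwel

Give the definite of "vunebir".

vunebrir

bomkar and rizdorrur both end in -r yet inflect differently (bomkareka, rizdorrrir), so the final letter is not what conditions the rule; the last vowel is.
"vunebir" has last vowel 'i'. The stems whose last vowel is 'i' (fedtil → fedtlir, gilir → gilrir) delete the last vowel and add -ir.
So vunebir → vunebrir.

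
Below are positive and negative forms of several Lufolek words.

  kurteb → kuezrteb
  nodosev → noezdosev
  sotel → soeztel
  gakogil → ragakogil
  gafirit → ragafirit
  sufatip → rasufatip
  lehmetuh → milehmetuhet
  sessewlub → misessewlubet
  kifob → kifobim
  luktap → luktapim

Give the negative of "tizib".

ratizib

sotel and gakogil both end in -l yet inflect differently (soeztel, ragakogil), so the final letter is not what conditions the rule; the last vowel is.
"tizib" has last vowel 'i'. The stems whose last vowel is 'i' (gakogil → ragakogil, gafirit → ragafirit, sufatip → rasufatip) add the prefix ra-.
The other patterns: stems whose last vowel is 'e' insert -ez- after the first vowel; stems whose last vowel is 'u' add mi- … -et around the stem; stems whose last vowel is 'a' or 'o' add -im.
So tizib → ratizib.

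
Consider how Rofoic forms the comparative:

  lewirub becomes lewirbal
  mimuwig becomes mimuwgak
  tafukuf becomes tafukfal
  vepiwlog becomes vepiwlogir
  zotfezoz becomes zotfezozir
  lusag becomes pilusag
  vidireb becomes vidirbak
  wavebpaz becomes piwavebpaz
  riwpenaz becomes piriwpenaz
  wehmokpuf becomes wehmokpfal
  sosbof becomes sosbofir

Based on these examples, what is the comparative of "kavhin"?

"kavhin" has last vowel 'i'. The one such stem in the data (mimuwig → mimuwgak) deletes the last vowel and adds -ak (as does vidireb), so the same rule applies.
The other patterns: stems whose last vowel is 'o' add -ir; stems whose last vowel is 'a' add the prefix pi-; stems whose last vowel is 'u' delete the last vowel and add -al.
So kavhin → kavhnak.

kavhnak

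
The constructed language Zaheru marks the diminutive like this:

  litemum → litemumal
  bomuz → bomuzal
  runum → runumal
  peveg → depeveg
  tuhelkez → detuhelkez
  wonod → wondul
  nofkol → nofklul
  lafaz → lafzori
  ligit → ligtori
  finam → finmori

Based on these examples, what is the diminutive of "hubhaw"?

bomuz and tuhelkez both end in -z yet inflect differently (bomuzal, detuhelkez), so the final letter is not what conditions the rule; the last vowel is.
"hubhaw" has last vowel 'a'. The stems whose last vowel is 'a' (lafaz → lafzori, finam → finmori) delete the last vowel and add -ori.
The other patterns: stems whose last vowel is 'u' add -al; stems whose last vowel is 'e' add the prefix de-; stems whose last vowel is 'o' delete the last vowel and add -ul.
So hubhaw → hubhwori.

hubhwori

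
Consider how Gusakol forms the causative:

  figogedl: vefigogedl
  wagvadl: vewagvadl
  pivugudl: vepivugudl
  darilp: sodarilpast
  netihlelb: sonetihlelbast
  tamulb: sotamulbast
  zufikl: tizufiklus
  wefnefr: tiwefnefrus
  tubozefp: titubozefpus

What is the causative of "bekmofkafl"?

tibekmofkaflus

figogedl and zufikl both end in -l yet inflect differently (vefigogedl, tizufiklus), so the final letter is not what conditions the rule; the second-to-last letter is.
"bekmofkafl" has second-to-last letter 'f'. The stems whose second-to-last letter is 'f' (wefnefr → tiwefnefrus, tubozefp → titubozefpus) add ti- … -us around the stem.
So bekmofkafl → tibekmofkaflus.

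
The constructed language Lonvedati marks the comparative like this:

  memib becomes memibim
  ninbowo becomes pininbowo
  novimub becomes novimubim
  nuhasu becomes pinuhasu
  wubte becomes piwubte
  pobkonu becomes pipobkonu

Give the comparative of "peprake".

pipeprake

nuhasu and novimub both have last vowel 'u' yet inflect differently (pinuhasu, novimubim), so the last vowel is not what conditions the rule; whether the stem ends in a vowel or a consonant is.
"peprake" ends in a vowel. The stems ending in a vowel (nuhasu → pinuhasu, ninbowo → pininbowo, pobkonu → pipobkonu) add the prefix pi-.
The other pattern: stems ending in a consonant add -im.
So peprake → pipeprake.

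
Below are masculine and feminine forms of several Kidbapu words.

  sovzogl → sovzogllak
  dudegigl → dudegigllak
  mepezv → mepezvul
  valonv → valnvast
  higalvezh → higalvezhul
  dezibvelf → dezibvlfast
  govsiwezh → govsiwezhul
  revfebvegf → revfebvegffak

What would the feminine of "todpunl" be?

todpnlast

"todpunl" has second-to-last letter 'n'. The one such stem in the data (valonv → valnvast) deletes the last vowel and adds -ast (as does dezibvelf), so the same rule applies.
So todpunl → todpnlast.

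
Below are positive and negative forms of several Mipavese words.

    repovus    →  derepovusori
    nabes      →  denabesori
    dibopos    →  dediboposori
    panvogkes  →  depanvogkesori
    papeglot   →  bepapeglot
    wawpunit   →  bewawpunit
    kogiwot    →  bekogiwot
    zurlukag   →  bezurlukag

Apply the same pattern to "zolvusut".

bezolvusut

dibopos and papeglot both have last vowel 'o' yet inflect differently (dediboposori, bepapeglot), so the last vowel is not what conditions the rule; the final letter is.
"zolvusut" ends in -t. The stems ending in -t (papeglot → bepapeglot, wawpunit → bewawpunit, kogiwot → bekogiwot) add the prefix be-.
So zolvusut → bezolvusut.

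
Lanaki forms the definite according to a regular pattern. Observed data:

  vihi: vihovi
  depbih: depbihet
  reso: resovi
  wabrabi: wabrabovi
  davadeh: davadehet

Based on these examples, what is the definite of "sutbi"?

depbih and wabrabi both have last vowel 'i' yet inflect differently (depbihet, wabrabovi), so the last vowel is not what conditions the rule; whether the stem ends in a vowel or a consonant is.
"sutbi" ends in a vowel. The stems ending in a vowel (wabrabi → wabrabovi, reso → resovi, vihi → vihovi) drop the final letter and add -ovi.
The other pattern: stems ending in a consonant add -et.
So sutbi → sutbovi.

sutbovi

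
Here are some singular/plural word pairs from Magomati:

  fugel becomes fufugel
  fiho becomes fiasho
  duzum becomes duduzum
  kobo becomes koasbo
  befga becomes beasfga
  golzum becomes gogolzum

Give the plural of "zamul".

zazamul

fugel and fiho both begin with f- yet inflect differently (fufugel, fiasho), so the first letter is not what conditions the rule; whether the stem ends in a vowel or a consonant is.
"zamul" ends in a consonant. The stems ending in a consonant (fugel → fufugel, duzum → duduzum, golzum → gogolzum) repeat the first consonant+vowel as a prefix.
So zamul → zazamul.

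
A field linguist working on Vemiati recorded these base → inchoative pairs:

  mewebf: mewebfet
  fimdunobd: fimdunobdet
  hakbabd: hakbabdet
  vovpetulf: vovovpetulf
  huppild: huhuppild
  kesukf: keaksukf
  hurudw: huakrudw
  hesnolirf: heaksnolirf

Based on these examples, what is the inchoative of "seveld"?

"seveld" has second-to-last letter 'l'. The stems whose second-to-last letter is 'l' (vovpetulf → vovovpetulf, huppild → huhuppild) repeat the first consonant+vowel as a prefix.
The other patterns: stems whose second-to-last letter is 'b' add -et; stems whose second-to-last letter is 'd', 'k' or 'r' insert -ak- after the first vowel.
So seveld → seseveld.

seseveld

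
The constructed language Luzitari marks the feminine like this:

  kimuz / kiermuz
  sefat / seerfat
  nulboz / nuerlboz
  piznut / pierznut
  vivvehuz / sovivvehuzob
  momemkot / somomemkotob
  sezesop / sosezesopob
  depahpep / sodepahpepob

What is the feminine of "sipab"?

sierpab

kimuz and vivvehuz both end in -z yet inflect differently (kiermuz, sovivvehuzob), so the final letter is not what conditions the rule; the number of vowels is.
"sipab" has 2 vowels. The stems with 2 vowels (kimuz → kiermuz, sefat → seerfat, nulboz → nuerlboz) insert -er- after the first vowel.
The other pattern: stems with 3 vowels add so- … -ob around the stem.
So sipab → sierpab.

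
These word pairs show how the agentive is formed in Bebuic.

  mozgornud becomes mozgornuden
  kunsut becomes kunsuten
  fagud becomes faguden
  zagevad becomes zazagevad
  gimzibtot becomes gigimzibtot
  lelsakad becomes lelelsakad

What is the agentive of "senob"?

mozgornud and zagevad both end in -d yet inflect differently (mozgornuden, zazagevad), so the final letter is not what conditions the rule; the last vowel is.
"senob" has last vowel 'o'. The one such stem in the data (gimzibtot → gigimzibtot) repeats the first consonant+vowel as a prefix (as do zagevad, lelsakad), so the same rule applies.
The other pattern: stems whose last vowel is 'u' add -en.
So senob → sesenob.

sesenob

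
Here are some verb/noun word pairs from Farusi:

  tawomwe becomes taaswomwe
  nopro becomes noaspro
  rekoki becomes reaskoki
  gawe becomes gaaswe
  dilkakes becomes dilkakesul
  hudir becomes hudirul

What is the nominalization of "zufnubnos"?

tawomwe and dilkakes both have last vowel 'e' yet inflect differently (taaswomwe, dilkakesul), so the last vowel is not what conditions the rule; whether the stem ends in a vowel or a consonant is.
"zufnubnos" ends in a consonant. The stems ending in a consonant (dilkakes → dilkakesul, hudir → hudirul) add -ul.
The other pattern: stems ending in a vowel insert -as- after the first vowel.
So zufnubnos → zufnubnosul.

zufnubnosul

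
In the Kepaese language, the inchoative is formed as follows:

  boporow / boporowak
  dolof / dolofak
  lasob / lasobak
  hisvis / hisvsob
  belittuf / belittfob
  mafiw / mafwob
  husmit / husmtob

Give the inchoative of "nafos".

dolof and belittuf both end in -f yet inflect differently (dolofak, belittfob), so the final letter is not what conditions the rule; the last vowel is.
"nafos" has last vowel 'o'. The stems whose last vowel is 'o' (boporow → boporowak, dolof → dolofak, lasob → lasobak) add -ak.
The other pattern: stems whose last vowel is 'i' or 'u' delete the last vowel and add -ob.
So nafos → nafosak.

nafosak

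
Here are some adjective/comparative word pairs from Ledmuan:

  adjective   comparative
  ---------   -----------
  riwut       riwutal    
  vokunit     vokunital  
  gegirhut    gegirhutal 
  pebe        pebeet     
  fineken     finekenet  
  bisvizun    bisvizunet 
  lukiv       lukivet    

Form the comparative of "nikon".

riwut and bisvizun both have last vowel 'u' yet inflect differently (riwutal, bisvizunet), so the last vowel is not what conditions the rule; the final letter is.
"nikon" ends in -n. The stems ending in -n (fineken → finekenet, bisvizun → bisvizunet) add -et.
The other pattern: stems ending in -t add -al.
So nikon → nikonet.

nikonet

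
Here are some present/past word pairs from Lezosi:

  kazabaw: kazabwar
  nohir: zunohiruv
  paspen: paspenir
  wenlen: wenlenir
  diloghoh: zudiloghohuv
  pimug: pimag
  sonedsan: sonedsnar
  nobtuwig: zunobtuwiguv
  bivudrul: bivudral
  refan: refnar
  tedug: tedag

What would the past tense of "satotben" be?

satotbenir

wenlen and refan both end in -n yet inflect differently (wenlenir, refnar), so the final letter is not what conditions the rule; the last vowel is.
"satotben" has last vowel 'e'. The stems whose last vowel is 'e' (wenlen → wenlenir, paspen → paspenir) add -ir.
The other patterns: stems whose last vowel is 'u' change the last vowel to 'a'; stems whose last vowel is 'a' delete the last vowel and add -ar; stems whose last vowel is 'i' or 'o' add zu- … -uv around the stem.
So satotben → satotbenir.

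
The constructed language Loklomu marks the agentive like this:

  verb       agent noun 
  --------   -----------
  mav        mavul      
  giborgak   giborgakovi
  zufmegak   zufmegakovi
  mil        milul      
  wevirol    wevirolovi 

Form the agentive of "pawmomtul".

wevirol and mil both end in -l yet inflect differently (wevirolovi, milul), so the final letter is not what conditions the rule; the number of vowels is.
"pawmomtul" has 3 vowels. The stems with 3 vowels (zufmegak → zufmegakovi, wevirol → wevirolovi, giborgak → giborgakovi) add -ovi.
The other pattern: stems with 1 vowel add -ul.
So pawmomtul → pawmomtulovi.

pawmomtulovi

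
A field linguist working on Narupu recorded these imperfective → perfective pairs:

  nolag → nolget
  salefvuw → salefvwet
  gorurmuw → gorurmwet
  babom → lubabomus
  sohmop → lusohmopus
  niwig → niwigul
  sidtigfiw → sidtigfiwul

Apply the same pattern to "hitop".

"hitop" has last vowel 'o'. The stems whose last vowel is 'o' (sohmop → lusohmopus, babom → lubabomus) add lu- … -us around the stem.
The other patterns: stems whose last vowel is 'i' add -ul; stems whose last vowel is 'a' or 'u' delete the last vowel and add -et.
So hitop → luhitopus.

luhitopus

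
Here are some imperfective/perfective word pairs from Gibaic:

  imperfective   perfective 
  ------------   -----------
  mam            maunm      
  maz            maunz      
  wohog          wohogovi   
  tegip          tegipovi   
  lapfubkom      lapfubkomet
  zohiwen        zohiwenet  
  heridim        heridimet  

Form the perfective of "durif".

mam and lapfubkom both end in -m yet inflect differently (maunm, lapfubkomet), so the final letter is not what conditions the rule; the number of vowels is.
"durif" has 2 vowels. The stems with 2 vowels (wohog → wohogovi, tegip → tegipovi) add -ovi.
The other patterns: stems with 1 vowel insert -un- after the first vowel; stems with 3 vowels add -et.
So durif → durifovi.

durifovi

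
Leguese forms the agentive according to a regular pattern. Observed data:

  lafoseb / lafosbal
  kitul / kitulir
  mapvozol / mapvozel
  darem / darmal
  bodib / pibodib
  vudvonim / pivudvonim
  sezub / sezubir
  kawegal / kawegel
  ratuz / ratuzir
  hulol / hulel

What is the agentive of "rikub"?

rikubir

vudvonim and darem both end in -m yet inflect differently (pivudvonim, darmal), so the final letter is not what conditions the rule; the last vowel is.
"rikub" has last vowel 'u'. The stems whose last vowel is 'u' (ratuz → ratuzir, sezub → sezubir, kitul → kitulir) add -ir.
So rikub → rikubir.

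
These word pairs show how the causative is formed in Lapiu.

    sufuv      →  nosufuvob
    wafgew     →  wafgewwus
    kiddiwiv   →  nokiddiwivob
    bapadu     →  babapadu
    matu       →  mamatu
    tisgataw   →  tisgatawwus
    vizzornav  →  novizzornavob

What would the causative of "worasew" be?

worasewwus

vizzornav and tisgataw both have last vowel 'a' yet inflect differently (novizzornavob, tisgatawwus), so the last vowel is not what conditions the rule; the final letter is.
"worasew" ends in -w. The stems ending in -w (tisgataw → tisgatawwus, wafgew → wafgewwus) double the final consonant and add -us.
So worasew → worasewwus.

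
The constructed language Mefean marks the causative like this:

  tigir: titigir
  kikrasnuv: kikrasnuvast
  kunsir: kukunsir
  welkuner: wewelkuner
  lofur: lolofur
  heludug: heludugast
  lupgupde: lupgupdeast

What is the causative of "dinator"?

lofur and kikrasnuv both have last vowel 'u' yet inflect differently (lolofur, kikrasnuvast), so the last vowel is not what conditions the rule; the final letter is.
"dinator" ends in -r. The stems ending in -r (welkuner → wewelkuner, lofur → lolofur, kunsir → kukunsir) repeat the first consonant+vowel as a prefix.
The other pattern: stems ending in -e, -g or -v add -ast.
So dinator → didinator.

didinator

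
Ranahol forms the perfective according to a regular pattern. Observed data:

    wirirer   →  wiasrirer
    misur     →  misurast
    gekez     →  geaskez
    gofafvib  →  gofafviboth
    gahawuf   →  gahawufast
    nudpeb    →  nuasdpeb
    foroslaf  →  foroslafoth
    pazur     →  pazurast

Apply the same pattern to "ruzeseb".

wirirer and misur both end in -r yet inflect differently (wiasrirer, misurast), so the final letter is not what conditions the rule; the last vowel is.
"ruzeseb" has last vowel 'e'. The stems whose last vowel is 'e' (nudpeb → nuasdpeb, gekez → geaskez, wirirer → wiasrirer) insert -as- after the first vowel.
The other patterns: stems whose last vowel is 'u' add -ast; stems whose last vowel is 'a' or 'i' add -oth.
So ruzeseb → ruaszeseb.

ruaszeseb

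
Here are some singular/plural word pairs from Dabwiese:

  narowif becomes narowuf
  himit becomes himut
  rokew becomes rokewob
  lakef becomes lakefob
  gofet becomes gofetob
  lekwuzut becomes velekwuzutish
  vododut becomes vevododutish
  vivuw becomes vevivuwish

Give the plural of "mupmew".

narowif and lakef both end in -f yet inflect differently (narowuf, lakefob), so the final letter is not what conditions the rule; the last vowel is.
"mupmew" has last vowel 'e'. The stems whose last vowel is 'e' (rokew → rokewob, lakef → lakefob, gofet → gofetob) add -ob.
The other patterns: stems whose last vowel is 'i' change the last vowel to 'u'; stems whose last vowel is 'u' add ve- … -ish around the stem.
So mupmew → mupmewob.

mupmewob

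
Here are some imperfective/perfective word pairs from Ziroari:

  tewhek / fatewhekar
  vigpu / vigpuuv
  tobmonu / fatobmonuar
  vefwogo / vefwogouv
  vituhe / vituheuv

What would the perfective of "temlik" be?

"temlik" begins with t-. The stems beginning with t- (tewhek → fatewhekar, tobmonu → fatobmonuar) add fa- … -ar around the stem.
So temlik → fatemlikar.

fatemlikar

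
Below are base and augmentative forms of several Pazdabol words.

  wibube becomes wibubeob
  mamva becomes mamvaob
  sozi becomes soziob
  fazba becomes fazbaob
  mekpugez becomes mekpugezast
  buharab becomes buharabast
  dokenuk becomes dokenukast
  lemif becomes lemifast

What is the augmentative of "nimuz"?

wibube and mekpugez both have last vowel 'e' yet inflect differently (wibubeob, mekpugezast), so the last vowel is not what conditions the rule; whether the stem ends in a vowel or a consonant is.
"nimuz" ends in a consonant. The stems ending in a consonant (mekpugez → mekpugezast, buharab → buharabast, dokenuk → dokenukast) add -ast.
The other pattern: stems ending in a vowel add -ob.
So nimuz → nimuzast.

nimuzast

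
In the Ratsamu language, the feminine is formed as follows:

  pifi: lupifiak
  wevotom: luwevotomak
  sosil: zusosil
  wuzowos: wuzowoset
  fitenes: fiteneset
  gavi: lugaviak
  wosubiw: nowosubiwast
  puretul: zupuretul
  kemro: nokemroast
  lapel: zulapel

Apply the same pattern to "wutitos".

wutitoset

wevotom and wuzowos both have last vowel 'o' yet inflect differently (luwevotomak, wuzowoset), so the last vowel is not what conditions the rule; the final letter is.
"wutitos" ends in -s. The stems ending in -s (wuzowos → wuzowoset, fitenes → fiteneset) add -et.
So wutitos → wutitoset.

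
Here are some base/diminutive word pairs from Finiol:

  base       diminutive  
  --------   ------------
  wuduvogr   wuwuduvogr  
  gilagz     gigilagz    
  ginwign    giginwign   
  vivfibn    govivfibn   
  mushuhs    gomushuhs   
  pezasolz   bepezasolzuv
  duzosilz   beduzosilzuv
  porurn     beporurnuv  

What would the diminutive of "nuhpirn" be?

benuhpirnuv

"nuhpirn" has second-to-last letter 'r'. The one such stem in the data (porurn → beporurnuv) adds be- … -uv around the stem, so the same rule applies.
The other patterns: stems whose second-to-last letter is 'g' repeat the first consonant+vowel as a prefix; stems whose second-to-last letter is 'b' or 'h' add the prefix go-.
So nuhpirn → benuhpirnuv.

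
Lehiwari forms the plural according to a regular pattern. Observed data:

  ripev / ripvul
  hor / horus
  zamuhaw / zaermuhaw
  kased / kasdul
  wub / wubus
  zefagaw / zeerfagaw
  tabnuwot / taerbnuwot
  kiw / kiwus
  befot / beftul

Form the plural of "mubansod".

muerbansod

befot and tabnuwot both end in -t yet inflect differently (beftul, taerbnuwot), so the final letter is not what conditions the rule; the number of vowels is.
"mubansod" has 3 vowels. The stems with 3 vowels (tabnuwot → taerbnuwot, zefagaw → zeerfagaw, zamuhaw → zaermuhaw) insert -er- after the first vowel.
So mubansod → muerbansod.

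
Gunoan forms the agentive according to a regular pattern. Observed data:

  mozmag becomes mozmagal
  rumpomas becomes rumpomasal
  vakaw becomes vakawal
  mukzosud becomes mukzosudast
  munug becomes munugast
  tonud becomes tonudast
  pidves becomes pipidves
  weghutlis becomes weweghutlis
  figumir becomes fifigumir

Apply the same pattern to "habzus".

habzusast

"habzus" has last vowel 'u'. The stems whose last vowel is 'u' (mukzosud → mukzosudast, munug → munugast, tonud → tonudast) add -ast.
The other patterns: stems whose last vowel is 'a' add -al; stems whose last vowel is 'e' or 'i' repeat the first consonant+vowel as a prefix.
So habzus → habzusast.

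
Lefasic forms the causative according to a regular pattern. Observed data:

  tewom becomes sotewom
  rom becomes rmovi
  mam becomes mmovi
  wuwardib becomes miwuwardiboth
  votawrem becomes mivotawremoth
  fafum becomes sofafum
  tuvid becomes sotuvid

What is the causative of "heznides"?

mam and tewom both end in -m yet inflect differently (mmovi, sotewom), so the final letter is not what conditions the rule; the number of vowels is.
"heznides" has 3 vowels. The stems with 3 vowels (wuwardib → miwuwardiboth, votawrem → mivotawremoth) add mi- … -oth around the stem.
The other patterns: stems with 1 vowel delete the last vowel and add -ovi; stems with 2 vowels add the prefix so-.
So heznides → miheznidesoth.

miheznidesoth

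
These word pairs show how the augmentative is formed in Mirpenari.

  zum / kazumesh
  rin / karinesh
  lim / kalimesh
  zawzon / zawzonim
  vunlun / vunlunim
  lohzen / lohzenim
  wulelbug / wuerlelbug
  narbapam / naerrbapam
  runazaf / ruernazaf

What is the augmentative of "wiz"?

kawizesh

rin and zawzon both end in -n yet inflect differently (karinesh, zawzonim), so the final letter is not what conditions the rule; the number of vowels is.
"wiz" has 1 vowel. The stems with 1 vowel (zum → kazumesh, rin → karinesh, lim → kalimesh) add ka- … -esh around the stem.
The other patterns: stems with 2 vowels add -im; stems with 3 vowels insert -er- after the first vowel.
So wiz → kawizesh.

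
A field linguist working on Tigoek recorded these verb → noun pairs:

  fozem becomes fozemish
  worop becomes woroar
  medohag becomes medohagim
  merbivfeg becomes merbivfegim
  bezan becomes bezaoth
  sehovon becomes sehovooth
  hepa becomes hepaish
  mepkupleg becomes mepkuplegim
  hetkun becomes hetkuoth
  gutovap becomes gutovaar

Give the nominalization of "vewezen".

gutovap and medohag both have last vowel 'a' yet inflect differently (gutovaar, medohagim), so the last vowel is not what conditions the rule; the final letter is.
"vewezen" ends in -n. The stems ending in -n (hetkun → hetkuoth, bezan → bezaoth, sehovon → sehovooth) drop the final letter and add -oth.
The other patterns: stems ending in -p drop the final letter and add -ar; stems ending in -g add -im; stems ending in -a or -m add -ish.
So vewezen → vewezeoth.

vewezeoth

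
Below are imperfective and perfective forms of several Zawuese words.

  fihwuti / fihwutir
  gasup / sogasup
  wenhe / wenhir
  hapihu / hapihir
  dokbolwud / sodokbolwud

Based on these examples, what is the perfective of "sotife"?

gasup and hapihu both have last vowel 'u' yet inflect differently (sogasup, hapihir), so the last vowel is not what conditions the rule; whether the stem ends in a vowel or a consonant is.
"sotife" ends in a vowel. The stems ending in a vowel (fihwuti → fihwutir, hapihu → hapihir, wenhe → wenhir) drop the final letter and add -ir.
The other pattern: stems ending in a consonant add the prefix so-.
So sotife → sotifir.

sotifir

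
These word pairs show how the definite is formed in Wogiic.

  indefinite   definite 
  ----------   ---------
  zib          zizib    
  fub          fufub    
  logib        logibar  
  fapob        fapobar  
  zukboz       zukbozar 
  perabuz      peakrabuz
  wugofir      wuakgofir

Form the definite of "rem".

zib and logib both end in -b yet inflect differently (zizib, logibar), so the final letter is not what conditions the rule; the number of vowels is.
"rem" has 1 vowel. The stems with 1 vowel (zib → zizib, fub → fufub) repeat the first consonant+vowel as a prefix.
The other patterns: stems with 2 vowels add -ar; stems with 3 vowels insert -ak- after the first vowel.
So rem → rerem.

rerem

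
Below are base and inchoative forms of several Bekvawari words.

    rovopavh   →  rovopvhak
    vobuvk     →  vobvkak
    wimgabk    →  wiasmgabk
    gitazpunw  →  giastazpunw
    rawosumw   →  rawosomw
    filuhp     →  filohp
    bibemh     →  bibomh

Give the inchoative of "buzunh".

vobuvk and wimgabk both end in -k yet inflect differently (vobvkak, wiasmgabk), so the final letter is not what conditions the rule; the second-to-last letter is.
"buzunh" has second-to-last letter 'n'. The one such stem in the data (gitazpunw → giastazpunw) inserts -as- after the first vowel (as does wimgabk), so the same rule applies.
The other patterns: stems whose second-to-last letter is 'v' delete the last vowel and add -ak; stems whose second-to-last letter is 'h' or 'm' change the last vowel to 'o'.
So buzunh → buaszunh.

buaszunh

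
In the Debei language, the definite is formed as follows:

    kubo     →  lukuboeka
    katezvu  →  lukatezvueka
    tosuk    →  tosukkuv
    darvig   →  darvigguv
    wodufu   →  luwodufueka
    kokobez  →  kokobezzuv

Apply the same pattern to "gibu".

lugibueka

katezvu and tosuk both have last vowel 'u' yet inflect differently (lukatezvueka, tosukkuv), so the last vowel is not what conditions the rule; whether the stem ends in a vowel or a consonant is.
"gibu" ends in a vowel. The stems ending in a vowel (kubo → lukuboeka, katezvu → lukatezvueka, wodufu → luwodufueka) add lu- … -eka around the stem.
The other pattern: stems ending in a consonant double the final consonant and add -uv.
So gibu → lugibueka.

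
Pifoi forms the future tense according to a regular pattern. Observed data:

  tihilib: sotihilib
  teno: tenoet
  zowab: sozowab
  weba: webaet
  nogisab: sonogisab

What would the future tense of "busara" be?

busaraet

"busara" ends in -a. The one such stem in the data (weba → webaet) adds -et, so the same rule applies.
So busara → busaraet.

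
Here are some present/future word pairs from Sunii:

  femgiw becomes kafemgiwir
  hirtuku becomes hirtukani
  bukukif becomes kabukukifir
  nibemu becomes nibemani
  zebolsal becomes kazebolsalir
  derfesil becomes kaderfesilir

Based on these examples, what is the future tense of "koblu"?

hirtuku and derfesil both have 3 vowels yet inflect differently (hirtukani, kaderfesilir), so the number of vowels is not what conditions the rule; whether the stem ends in a vowel or a consonant is.
"koblu" ends in a vowel. The stems ending in a vowel (hirtuku → hirtukani, nibemu → nibemani) drop the final letter and add -ani.
So koblu → koblani.

koblani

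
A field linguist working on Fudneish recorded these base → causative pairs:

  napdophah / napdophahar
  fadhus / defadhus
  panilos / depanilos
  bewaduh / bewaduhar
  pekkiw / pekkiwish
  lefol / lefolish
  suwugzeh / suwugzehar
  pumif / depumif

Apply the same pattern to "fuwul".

fuwulish

bewaduh and fadhus both have last vowel 'u' yet inflect differently (bewaduhar, defadhus), so the last vowel is not what conditions the rule; the final letter is.
"fuwul" ends in -l. The one such stem in the data (lefol → lefolish) adds -ish, so the same rule applies.
So fuwul → fuwulish.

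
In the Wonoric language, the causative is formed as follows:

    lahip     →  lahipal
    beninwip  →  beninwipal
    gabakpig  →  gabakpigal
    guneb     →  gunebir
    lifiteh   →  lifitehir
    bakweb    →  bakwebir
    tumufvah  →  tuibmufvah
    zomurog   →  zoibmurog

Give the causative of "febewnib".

"febewnib" has last vowel 'i'. The stems whose last vowel is 'i' (lahip → lahipal, beninwip → beninwipal, gabakpig → gabakpigal) add -al.
The other patterns: stems whose last vowel is 'e' add -ir; stems whose last vowel is 'a' or 'o' insert -ib- after the first vowel.
So febewnib → febewnibal.

febewnibal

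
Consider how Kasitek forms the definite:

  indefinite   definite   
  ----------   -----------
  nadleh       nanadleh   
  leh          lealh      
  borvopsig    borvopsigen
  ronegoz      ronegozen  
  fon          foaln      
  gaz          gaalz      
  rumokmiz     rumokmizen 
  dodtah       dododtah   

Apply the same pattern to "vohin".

vovohin

"vohin" has 2 vowels. The stems with 2 vowels (dodtah → dododtah, nadleh → nanadleh) repeat the first consonant+vowel as a prefix.
The other patterns: stems with 1 vowel insert -al- after the first vowel; stems with 3 vowels add -en.
So vohin → vovohin.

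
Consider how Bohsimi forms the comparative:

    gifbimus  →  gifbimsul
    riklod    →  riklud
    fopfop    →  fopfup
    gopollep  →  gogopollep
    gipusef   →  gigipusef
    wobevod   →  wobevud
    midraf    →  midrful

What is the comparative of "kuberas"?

kubersul

"kuberas" has last vowel 'a'. The one such stem in the data (midraf → midrful) deletes the last vowel and adds -ul (as does gifbimus), so the same rule applies.
The other patterns: stems whose last vowel is 'o' change the last vowel to 'u'; stems whose last vowel is 'e' repeat the first consonant+vowel as a prefix.
So kuberas → kubersul.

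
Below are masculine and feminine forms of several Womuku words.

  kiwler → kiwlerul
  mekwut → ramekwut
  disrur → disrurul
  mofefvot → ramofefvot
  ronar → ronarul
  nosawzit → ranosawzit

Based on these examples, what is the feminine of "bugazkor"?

bugazkorul

mekwut and disrur both have last vowel 'u' yet inflect differently (ramekwut, disrurul), so the last vowel is not what conditions the rule; the final letter is.
"bugazkor" ends in -r. The stems ending in -r (ronar → ronarul, disrur → disrurul, kiwler → kiwlerul) add -ul.
So bugazkor → bugazkorul.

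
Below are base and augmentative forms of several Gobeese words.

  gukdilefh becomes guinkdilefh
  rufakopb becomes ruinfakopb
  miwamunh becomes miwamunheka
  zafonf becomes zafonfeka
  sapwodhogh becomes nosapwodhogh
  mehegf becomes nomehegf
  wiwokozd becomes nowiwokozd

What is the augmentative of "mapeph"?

gukdilefh and miwamunh both end in -h yet inflect differently (guinkdilefh, miwamunheka), so the final letter is not what conditions the rule; the second-to-last letter is.
"mapeph" has second-to-last letter 'p'. The one such stem in the data (rufakopb → ruinfakopb) inserts -in- after the first vowel (as does gukdilefh), so the same rule applies.
So mapeph → mainpeph.

mainpeph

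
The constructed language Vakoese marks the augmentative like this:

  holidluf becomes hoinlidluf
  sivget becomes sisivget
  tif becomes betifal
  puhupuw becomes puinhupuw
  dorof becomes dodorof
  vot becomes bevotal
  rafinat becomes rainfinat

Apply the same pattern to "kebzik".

kekebzik

"kebzik" has 2 vowels. The stems with 2 vowels (sivget → sisivget, dorof → dodorof) repeat the first consonant+vowel as a prefix.
The other patterns: stems with 1 vowel add be- … -al around the stem; stems with 3 vowels insert -in- after the first vowel.
So kebzik → kekebzik.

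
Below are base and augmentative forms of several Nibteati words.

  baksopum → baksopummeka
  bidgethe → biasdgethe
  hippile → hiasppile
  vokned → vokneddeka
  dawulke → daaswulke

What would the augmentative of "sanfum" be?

sanfummeka

dawulke and vokned both have last vowel 'e' yet inflect differently (daaswulke, vokneddeka), so the last vowel is not what conditions the rule; whether the stem ends in a vowel or a consonant is.
"sanfum" ends in a consonant. The stems ending in a consonant (baksopum → baksopummeka, vokned → vokneddeka) double the final consonant and add -eka.
The other pattern: stems ending in a vowel insert -as- after the first vowel.
So sanfum → sanfummeka.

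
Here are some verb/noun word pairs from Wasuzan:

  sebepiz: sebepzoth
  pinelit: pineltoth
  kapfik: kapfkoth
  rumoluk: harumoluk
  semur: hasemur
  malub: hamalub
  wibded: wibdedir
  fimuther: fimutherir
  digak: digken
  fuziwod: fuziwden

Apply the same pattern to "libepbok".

"libepbok" has last vowel 'o'. The one such stem in the data (fuziwod → fuziwden) deletes the last vowel and adds -en (as does digak), so the same rule applies.
So libepbok → libepbken.

libepbken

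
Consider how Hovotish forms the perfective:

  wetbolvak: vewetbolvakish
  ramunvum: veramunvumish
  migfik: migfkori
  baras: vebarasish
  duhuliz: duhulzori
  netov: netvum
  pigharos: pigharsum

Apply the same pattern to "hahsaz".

vehahsazish

migfik and wetbolvak both end in -k yet inflect differently (migfkori, vewetbolvakish), so the final letter is not what conditions the rule; the last vowel is.
"hahsaz" has last vowel 'a'. The stems whose last vowel is 'a' (wetbolvak → vewetbolvakish, baras → vebarasish) add ve- … -ish around the stem.
The other patterns: stems whose last vowel is 'o' delete the last vowel and add -um; stems whose last vowel is 'i' delete the last vowel and add -ori.
So hahsaz → vehahsazish.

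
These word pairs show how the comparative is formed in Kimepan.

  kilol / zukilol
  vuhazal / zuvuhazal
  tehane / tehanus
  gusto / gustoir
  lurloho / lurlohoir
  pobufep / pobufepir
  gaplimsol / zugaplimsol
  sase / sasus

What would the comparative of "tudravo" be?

tudravoir

"tudravo" ends in -o. The stems ending in -o (gusto → gustoir, lurloho → lurlohoir) add -ir.
So tudravo → tudravoir.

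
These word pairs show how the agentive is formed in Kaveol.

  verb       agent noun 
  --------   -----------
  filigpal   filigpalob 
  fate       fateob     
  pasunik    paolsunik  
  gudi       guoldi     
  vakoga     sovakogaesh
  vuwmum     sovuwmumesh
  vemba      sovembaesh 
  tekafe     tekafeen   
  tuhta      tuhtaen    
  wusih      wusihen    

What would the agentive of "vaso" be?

"vaso" begins with v-. The stems beginning with v- (vakoga → sovakogaesh, vuwmum → sovuwmumesh, vemba → sovembaesh) add so- … -esh around the stem.
The other patterns: stems beginning with f- add -ob; stems beginning with g- or p- insert -ol- after the first vowel; stems beginning with t- or w- add -en.
So vaso → sovasoesh.

sovasoesh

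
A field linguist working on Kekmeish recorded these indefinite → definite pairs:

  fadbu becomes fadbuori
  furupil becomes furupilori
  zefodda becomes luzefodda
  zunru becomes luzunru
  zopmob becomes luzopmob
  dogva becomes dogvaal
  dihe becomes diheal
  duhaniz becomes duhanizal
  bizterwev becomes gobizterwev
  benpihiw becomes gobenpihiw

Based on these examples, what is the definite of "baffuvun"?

fadbu and zunru both end in -u yet inflect differently (fadbuori, luzunru), so the final letter is not what conditions the rule; the first letter is.
"baffuvun" begins with b-. The stems beginning with b- (bizterwev → gobizterwev, benpihiw → gobenpihiw) add the prefix go-.
So baffuvun → gobaffuvun.

gobaffuvun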